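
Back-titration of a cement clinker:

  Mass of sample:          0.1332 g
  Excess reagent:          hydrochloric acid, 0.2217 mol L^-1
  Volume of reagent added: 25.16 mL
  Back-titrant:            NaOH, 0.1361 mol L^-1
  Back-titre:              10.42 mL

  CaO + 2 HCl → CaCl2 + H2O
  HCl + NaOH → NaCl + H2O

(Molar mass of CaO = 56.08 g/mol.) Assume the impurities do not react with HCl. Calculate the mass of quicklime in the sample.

0.1166 g

n(HCl) added = 0.02516 × 0.2217 = 5.578 × 10^-3 mol
n(NaOH) used in back-titration = 0.01042 × 0.1361 = 1.418 × 10^-3 mol
n(HCl) left over = 1.418 × 10^-3 mol (1:1 ratio)
n(HCl) consumed by analyte = 5.578 × 10^-3 − 1.418 × 10^-3 = 4.160 × 10^-3 mol
From the 1:2 ratio, n(CaO) = 1/2 × 4.160 × 10^-3 = 2.080 × 10^-3 mol
mass of CaO = 2.080 × 10^-3 × 56.08 = 0.1166 g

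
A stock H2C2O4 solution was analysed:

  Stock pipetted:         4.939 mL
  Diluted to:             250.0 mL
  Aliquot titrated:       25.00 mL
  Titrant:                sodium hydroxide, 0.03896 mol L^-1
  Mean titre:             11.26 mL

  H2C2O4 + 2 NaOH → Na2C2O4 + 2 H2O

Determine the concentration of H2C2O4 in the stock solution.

n(NaOH) = 0.01126 × 0.03896 = 4.387 × 10^-4 mol
From the 1:2 ratio, n(H2C2O4) in the aliquot = 1/2 × 4.387 × 10^-4 = 2.193 × 10^-4 mol
[H2C2O4]_dilute = 2.193 × 10^-4 / 0.02500 = 0.008774 mol/L
Dilution factor = 250.0 / 4.939 = 50.62
[H2C2O4]_stock = 0.008774 × 50.62 = 0.4441 mol/L

0.4441 mol/L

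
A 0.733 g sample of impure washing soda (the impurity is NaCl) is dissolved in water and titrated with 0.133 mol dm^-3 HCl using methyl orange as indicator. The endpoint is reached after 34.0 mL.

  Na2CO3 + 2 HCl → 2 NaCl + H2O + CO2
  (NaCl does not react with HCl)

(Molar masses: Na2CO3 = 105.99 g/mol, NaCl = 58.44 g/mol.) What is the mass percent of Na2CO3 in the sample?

32.7 %

n(HCl) = 0.0340 × 0.133 = 4.52 × 10^-3 mol
Let x = n(Na2CO3), y = n(NaCl).
Titrant: 2x = 4.52 × 10^-3;  mass: 105.99x + 58.44y = 0.733
Solving, x = 2.26 × 10^-3 mol, y = 8.44 × 10^-3 mol
mass of Na2CO3 = 2.26 × 10^-3 × 105.99 = 0.240 g
% Na2CO3 = 0.240 / 0.733 × 100 = 32.7 %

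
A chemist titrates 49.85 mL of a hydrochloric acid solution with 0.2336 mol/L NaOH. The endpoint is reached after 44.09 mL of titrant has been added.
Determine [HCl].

HCl + NaOH → NaCl + H2O
n(NaOH) = 0.04409 L × 0.2336 mol/L = 0.01030 mol
n(HCl) = 0.01030 mol (1:1 mole ratio)
[HCl] = 0.01030 mol / 0.04985 L = 0.2066 mol/L

0.2066 mol/L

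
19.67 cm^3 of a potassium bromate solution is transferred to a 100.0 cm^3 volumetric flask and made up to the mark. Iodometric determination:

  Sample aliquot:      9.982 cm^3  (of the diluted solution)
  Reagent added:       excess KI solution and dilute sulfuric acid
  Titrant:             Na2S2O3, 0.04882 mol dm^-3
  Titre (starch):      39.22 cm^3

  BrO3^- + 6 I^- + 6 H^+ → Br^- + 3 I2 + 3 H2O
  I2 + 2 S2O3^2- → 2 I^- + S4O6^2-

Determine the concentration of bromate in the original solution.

0.1625 mol/L

n(S2O3^2-) = 0.03922 × 0.04882 = 1.915 × 10^-3 mol
n(I2) = n(S2O3^2-)/2 = 9.574 × 10^-4 mol
From the 1:3 ratio, n(BrO3^-) in the aliquot = 1/3 × 9.574 × 10^-4 = 3.191 × 10^-4 mol
[BrO3^-]_dilute = 3.191 × 10^-4 / 0.009982 = 0.03197 mol/L
[BrO3^-]_original = 0.03197 × 100.0/19.67 = 0.1625 mol/L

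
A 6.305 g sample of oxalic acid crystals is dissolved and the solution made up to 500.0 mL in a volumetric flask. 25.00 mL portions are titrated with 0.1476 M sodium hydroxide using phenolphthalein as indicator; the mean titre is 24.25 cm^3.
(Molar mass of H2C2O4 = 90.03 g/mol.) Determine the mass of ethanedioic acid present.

3.222 g

H2C2O4 + 2 NaOH → Na2C2O4 + 2 H2O
n(NaOH) per titration = 0.02425 × 0.1476 = 3.579 × 10^-3 mol
From the 1:2 ratio, n(H2C2O4) in each aliquot = 1/2 × 3.579 × 10^-3 = 1.790 × 10^-3 mol
n(H2C2O4) in the whole flask = 1.790 × 10^-3 × 500.0/25.00 = 0.03579 mol
mass of H2C2O4 = 0.03579 × 90.03 = 3.222 g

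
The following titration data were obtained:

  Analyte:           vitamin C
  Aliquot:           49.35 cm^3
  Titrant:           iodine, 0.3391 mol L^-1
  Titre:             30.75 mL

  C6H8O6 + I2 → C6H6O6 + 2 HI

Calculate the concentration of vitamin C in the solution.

0.2113 mol/L

n(I2) = 0.03075 L × 0.3391 mol/L = 0.01043 mol
n(C6H8O6) = 0.01043 mol (1:1 mole ratio)
[C6H8O6] = 0.01043 mol / 0.04935 L = 0.2113 mol/L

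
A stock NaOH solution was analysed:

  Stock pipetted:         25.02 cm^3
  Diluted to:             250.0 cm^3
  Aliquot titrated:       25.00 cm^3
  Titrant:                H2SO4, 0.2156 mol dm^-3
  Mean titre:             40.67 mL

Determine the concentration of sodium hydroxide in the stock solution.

7.009 mol/L

2 NaOH + H2SO4 → Na2SO4 + 2 H2O
n(H2SO4) = 0.04067 × 0.2156 = 8.768 × 10^-3 mol
From the 2:1 ratio, n(NaOH) in the aliquot = 2/1 × 8.768 × 10^-3 = 0.01754 mol
[NaOH]_dilute = 0.01754 / 0.02500 = 0.7015 mol/L
Dilution factor = 250.0 / 25.02 = 9.992
[NaOH]_stock = 0.7015 × 9.992 = 7.009 mol/L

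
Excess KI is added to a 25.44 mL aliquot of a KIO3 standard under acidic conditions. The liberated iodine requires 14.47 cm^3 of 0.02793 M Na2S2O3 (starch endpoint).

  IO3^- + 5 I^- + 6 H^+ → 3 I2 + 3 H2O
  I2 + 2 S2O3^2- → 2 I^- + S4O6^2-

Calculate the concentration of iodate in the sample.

0.002648 M

n(S2O3^2-) = 0.01447 × 0.02793 = 4.041 × 10^-4 mol
n(I2) = n(S2O3^2-)/2 = 2.021 × 10^-4 mol
From the 1:3 ratio, n(IO3^-) in the aliquot = 1/3 × 2.021 × 10^-4 = 6.736 × 10^-5 mol
[IO3^-] = 6.736 × 10^-5 / 0.02544 = 0.002648 mol/L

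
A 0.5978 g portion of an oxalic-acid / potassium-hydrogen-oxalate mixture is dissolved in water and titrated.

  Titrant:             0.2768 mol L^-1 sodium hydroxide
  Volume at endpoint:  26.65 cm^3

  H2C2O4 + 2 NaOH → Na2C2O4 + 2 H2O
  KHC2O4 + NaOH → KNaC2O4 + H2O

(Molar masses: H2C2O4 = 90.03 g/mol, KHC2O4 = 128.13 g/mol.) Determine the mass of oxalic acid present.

0.1881 g

n(NaOH) = 0.02665 × 0.2768 = 7.377 × 10^-3 mol
Let x = n(H2C2O4), y = n(KHC2O4).
Titrant: 2x + 1y = 7.377 × 10^-3;  mass: 90.03x + 128.13y = 0.5978
Solving, x = 2.090 × 10^-3 mol, y = 3.197 × 10^-3 mol
mass of H2C2O4 = 2.090 × 10^-3 × 90.03 = 0.1881 g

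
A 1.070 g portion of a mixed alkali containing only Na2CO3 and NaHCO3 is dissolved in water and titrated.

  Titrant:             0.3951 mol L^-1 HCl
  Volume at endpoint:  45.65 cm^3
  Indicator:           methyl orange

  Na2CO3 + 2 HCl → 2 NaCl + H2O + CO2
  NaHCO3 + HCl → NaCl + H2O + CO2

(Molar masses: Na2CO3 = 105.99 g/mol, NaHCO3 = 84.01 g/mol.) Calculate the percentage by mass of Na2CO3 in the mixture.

71.10 %

n(HCl) = 0.04565 × 0.3951 = 0.01804 mol
Let x = n(Na2CO3), y = n(NaHCO3).
Titrant: 2x + 1y = 0.01804;  mass: 105.99x + 84.01y = 1.070
Solving, x = 7.178 × 10^-3 mol, y = 3.681 × 10^-3 mol
mass of Na2CO3 = 7.178 × 10^-3 × 105.99 = 0.7608 g
% Na2CO3 = 0.7608 / 1.070 × 100 = 71.10 %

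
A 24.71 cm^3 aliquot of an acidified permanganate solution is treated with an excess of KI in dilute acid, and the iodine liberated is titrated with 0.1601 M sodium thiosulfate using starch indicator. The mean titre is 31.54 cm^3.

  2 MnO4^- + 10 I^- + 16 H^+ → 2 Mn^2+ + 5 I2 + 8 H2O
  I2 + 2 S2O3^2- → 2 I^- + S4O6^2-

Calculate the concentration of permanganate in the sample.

n(S2O3^2-) = 0.03154 × 0.1601 = 5.050 × 10^-3 mol
n(I2) = n(S2O3^2-)/2 = 2.525 × 10^-3 mol
From the 2:5 ratio, n(MnO4^-) in the aliquot = 2/5 × 2.525 × 10^-3 = 1.010 × 10^-3 mol
[MnO4^-] = 1.010 × 10^-3 / 0.02471 = 0.04087 mol/L

0.04087 M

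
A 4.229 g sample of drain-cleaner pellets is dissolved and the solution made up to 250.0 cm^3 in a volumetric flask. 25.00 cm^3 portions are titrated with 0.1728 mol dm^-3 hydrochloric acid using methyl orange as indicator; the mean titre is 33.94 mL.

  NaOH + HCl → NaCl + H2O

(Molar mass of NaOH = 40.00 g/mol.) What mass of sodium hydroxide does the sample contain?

n(HCl) per titration = 0.03394 × 0.1728 = 5.865 × 10^-3 mol
n(NaOH) in each aliquot = 5.865 × 10^-3 mol (1:1 ratio)
n(NaOH) in the whole flask = 5.865 × 10^-3 × 250.0/25.00 = 0.05865 mol
mass of NaOH = 0.05865 × 40.00 = 2.346 g

2.346 g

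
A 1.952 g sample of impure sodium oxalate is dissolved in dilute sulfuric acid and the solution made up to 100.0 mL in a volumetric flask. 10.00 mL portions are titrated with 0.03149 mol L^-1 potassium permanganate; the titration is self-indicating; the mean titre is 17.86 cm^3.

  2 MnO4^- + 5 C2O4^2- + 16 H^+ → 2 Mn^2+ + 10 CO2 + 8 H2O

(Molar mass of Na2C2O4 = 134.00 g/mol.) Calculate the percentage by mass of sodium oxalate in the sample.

96.52 %

n(KMnO4) per titration = 0.01786 × 0.03149 = 5.624 × 10^-4 mol
From the 5:2 ratio, n(Na2C2O4) in each aliquot = 5/2 × 5.624 × 10^-4 = 1.406 × 10^-3 mol
n(Na2C2O4) in the whole flask = 1.406 × 10^-3 × 100.0/10.00 = 0.01406 mol
mass of Na2C2O4 = 0.01406 × 134.00 = 1.884 g
% Na2C2O4 = 1.884 / 1.952 × 100 = 96.52 %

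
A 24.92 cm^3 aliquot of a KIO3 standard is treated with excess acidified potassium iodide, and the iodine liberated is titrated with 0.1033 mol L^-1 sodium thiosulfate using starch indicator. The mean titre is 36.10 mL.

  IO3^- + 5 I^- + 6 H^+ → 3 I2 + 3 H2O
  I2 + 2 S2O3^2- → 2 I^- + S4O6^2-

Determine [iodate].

n(S2O3^2-) = 0.03610 × 0.1033 = 3.729 × 10^-3 mol
n(I2) = n(S2O3^2-)/2 = 1.865 × 10^-3 mol
From the 1:3 ratio, n(IO3^-) in the aliquot = 1/3 × 1.865 × 10^-3 = 6.215 × 10^-4 mol
[IO3^-] = 6.215 × 10^-4 / 0.02492 = 0.02494 mol/L

0.02494 mol/L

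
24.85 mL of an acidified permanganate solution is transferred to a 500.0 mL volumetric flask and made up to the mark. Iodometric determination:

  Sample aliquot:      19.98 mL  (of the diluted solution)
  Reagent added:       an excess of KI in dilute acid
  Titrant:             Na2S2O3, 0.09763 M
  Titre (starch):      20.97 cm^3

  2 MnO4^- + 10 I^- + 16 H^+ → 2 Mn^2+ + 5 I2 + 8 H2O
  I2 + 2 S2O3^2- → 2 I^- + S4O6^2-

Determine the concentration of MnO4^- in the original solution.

0.4123 M

n(S2O3^2-) = 0.02097 × 0.09763 = 2.047 × 10^-3 mol
n(I2) = n(S2O3^2-)/2 = 1.024 × 10^-3 mol
From the 2:5 ratio, n(MnO4^-) in the aliquot = 2/5 × 1.024 × 10^-3 = 4.095 × 10^-4 mol
[MnO4^-]_dilute = 4.095 × 10^-4 / 0.01998 = 0.02049 mol/L
[MnO4^-]_original = 0.02049 × 500.0/24.85 = 0.4123 mol/L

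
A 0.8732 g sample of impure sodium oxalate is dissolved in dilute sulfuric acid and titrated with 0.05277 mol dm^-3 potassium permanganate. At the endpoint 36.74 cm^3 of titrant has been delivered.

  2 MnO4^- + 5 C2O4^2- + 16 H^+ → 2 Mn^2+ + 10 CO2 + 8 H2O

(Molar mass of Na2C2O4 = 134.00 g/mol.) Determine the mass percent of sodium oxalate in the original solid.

n(KMnO4) = 0.03674 L × 0.05277 mol/L = 1.939 × 10^-3 mol
From the 5:2 ratio, n(Na2C2O4) = 5/2 × 1.939 × 10^-3 = 4.847 × 10^-3 mol
mass of Na2C2O4 = 4.847 × 10^-3 × 134.00 g/mol = 0.6495 g
% Na2C2O4 = 0.6495 / 0.8732 × 100 = 74.38 %

74.38 %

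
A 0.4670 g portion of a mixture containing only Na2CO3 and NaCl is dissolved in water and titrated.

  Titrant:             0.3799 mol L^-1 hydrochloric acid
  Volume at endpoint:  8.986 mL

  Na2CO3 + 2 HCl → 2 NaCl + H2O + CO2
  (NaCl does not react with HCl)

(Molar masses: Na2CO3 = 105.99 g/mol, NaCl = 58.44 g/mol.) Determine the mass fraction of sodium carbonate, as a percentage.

38.74 %

n(HCl) = 0.008986 × 0.3799 = 3.414 × 10^-3 mol
Let x = n(Na2CO3), y = n(NaCl).
Titrant: 2x = 3.414 × 10^-3;  mass: 105.99x + 58.44y = 0.4670
Solving, x = 1.707 × 10^-3 mol, y = 4.895 × 10^-3 mol
mass of Na2CO3 = 1.707 × 10^-3 × 105.99 = 0.1809 g
% Na2CO3 = 0.1809 / 0.4670 × 100 = 38.74 %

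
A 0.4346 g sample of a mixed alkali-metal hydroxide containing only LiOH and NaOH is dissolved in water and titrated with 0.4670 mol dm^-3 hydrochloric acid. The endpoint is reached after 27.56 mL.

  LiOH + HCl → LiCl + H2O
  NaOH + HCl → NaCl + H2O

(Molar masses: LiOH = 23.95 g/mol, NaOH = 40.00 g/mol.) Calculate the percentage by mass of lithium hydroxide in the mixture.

n(HCl) = 0.02756 × 0.4670 = 0.01287 mol
Let x = n(LiOH), y = n(NaOH).
Titrant: 1x + 1y = 0.01287;  mass: 23.95x + 40.00y = 0.4346
Solving, x = 4.998 × 10^-3 mol, y = 7.872 × 10^-3 mol
mass of LiOH = 4.998 × 10^-3 × 23.95 = 0.1197 g
% LiOH = 0.1197 / 0.4346 × 100 = 27.54 %

27.54 %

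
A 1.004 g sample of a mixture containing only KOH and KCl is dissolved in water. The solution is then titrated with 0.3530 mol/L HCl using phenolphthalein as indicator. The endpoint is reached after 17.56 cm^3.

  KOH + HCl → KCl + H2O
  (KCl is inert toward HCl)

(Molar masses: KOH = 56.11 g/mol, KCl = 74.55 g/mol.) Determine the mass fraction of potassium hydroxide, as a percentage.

n(HCl) = 0.01756 × 0.3530 = 6.199 × 10^-3 mol
Let x = n(KOH), y = n(KCl).
Titrant: 1x = 6.199 × 10^-3;  mass: 56.11x + 74.55y = 1.004
Solving, x = 6.199 × 10^-3 mol, y = 8.802 × 10^-3 mol
mass of KOH = 6.199 × 10^-3 × 56.11 = 0.3478 g
% KOH = 0.3478 / 1.004 × 100 = 34.64 %

34.64 %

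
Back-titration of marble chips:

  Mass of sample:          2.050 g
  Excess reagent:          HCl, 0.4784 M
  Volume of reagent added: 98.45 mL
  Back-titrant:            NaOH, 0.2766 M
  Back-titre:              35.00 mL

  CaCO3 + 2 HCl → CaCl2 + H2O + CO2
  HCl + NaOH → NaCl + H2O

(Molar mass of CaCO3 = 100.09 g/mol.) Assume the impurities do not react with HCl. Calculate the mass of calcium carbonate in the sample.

n(HCl) added = 0.09845 × 0.4784 = 0.04710 mol
n(NaOH) used in back-titration = 0.03500 × 0.2766 = 9.681 × 10^-3 mol
n(HCl) left over = 9.681 × 10^-3 mol (1:1 ratio)
n(HCl) consumed by analyte = 0.04710 − 9.681 × 10^-3 = 0.03742 mol
From the 1:2 ratio, n(CaCO3) = 1/2 × 0.03742 = 0.01871 mol
mass of CaCO3 = 0.01871 × 100.09 = 1.873 g

1.873 g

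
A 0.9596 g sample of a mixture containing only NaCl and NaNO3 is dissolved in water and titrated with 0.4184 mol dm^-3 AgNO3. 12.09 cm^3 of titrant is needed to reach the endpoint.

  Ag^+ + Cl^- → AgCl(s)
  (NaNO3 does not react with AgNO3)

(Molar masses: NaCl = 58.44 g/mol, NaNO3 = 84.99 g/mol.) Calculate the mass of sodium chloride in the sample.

n(AgNO3) = 0.01209 × 0.4184 = 5.058 × 10^-3 mol
Let x = n(NaCl), y = n(NaNO3).
Titrant: 1x = 5.058 × 10^-3;  mass: 58.44x + 84.99y = 0.9596
Solving, x = 5.058 × 10^-3 mol, y = 7.812 × 10^-3 mol
mass of NaCl = 5.058 × 10^-3 × 58.44 = 0.2956 g

0.2956 g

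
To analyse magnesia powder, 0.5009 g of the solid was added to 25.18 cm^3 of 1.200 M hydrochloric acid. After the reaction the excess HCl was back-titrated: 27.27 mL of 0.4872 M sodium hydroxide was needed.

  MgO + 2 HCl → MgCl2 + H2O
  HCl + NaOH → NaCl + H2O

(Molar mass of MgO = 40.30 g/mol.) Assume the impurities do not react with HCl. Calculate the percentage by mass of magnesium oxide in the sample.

n(HCl) added = 0.02518 × 1.200 = 0.03022 mol
n(NaOH) used in back-titration = 0.02727 × 0.4872 = 0.01329 mol
n(HCl) left over = 0.01329 mol (1:1 ratio)
n(HCl) consumed by analyte = 0.03022 − 0.01329 = 0.01693 mol
From the 1:2 ratio, n(MgO) = 1/2 × 0.01693 = 8.465 × 10^-3 mol
mass of MgO = 8.465 × 10^-3 × 40.30 = 0.3411 g
% MgO = 0.3411 / 0.5009 × 100 = 68.11 %

68.11 %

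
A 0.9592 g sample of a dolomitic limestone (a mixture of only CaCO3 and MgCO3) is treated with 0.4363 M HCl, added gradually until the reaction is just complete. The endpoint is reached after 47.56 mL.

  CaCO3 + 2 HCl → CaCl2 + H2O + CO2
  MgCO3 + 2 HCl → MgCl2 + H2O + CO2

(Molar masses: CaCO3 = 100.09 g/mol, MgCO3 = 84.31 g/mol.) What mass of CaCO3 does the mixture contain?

0.5358 g

n(HCl) = 0.04756 × 0.4363 = 0.02075 mol
Let x = n(CaCO3), y = n(MgCO3).
Titrant: 2x + 2y = 0.02075;  mass: 100.09x + 84.31y = 0.9592
Solving, x = 5.353 × 10^-3 mol, y = 5.023 × 10^-3 mol
mass of CaCO3 = 5.353 × 10^-3 × 100.09 = 0.5358 g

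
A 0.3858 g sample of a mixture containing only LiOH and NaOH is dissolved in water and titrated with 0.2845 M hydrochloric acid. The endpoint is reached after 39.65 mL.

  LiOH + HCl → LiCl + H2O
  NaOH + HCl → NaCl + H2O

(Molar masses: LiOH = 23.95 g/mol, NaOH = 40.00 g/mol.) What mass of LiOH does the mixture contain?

n(HCl) = 0.03965 × 0.2845 = 0.01128 mol
Let x = n(LiOH), y = n(NaOH).
Titrant: 1x + 1y = 0.01128;  mass: 23.95x + 40.00y = 0.3858
Solving, x = 4.076 × 10^-3 mol, y = 7.205 × 10^-3 mol
mass of LiOH = 4.076 × 10^-3 × 23.95 = 0.09762 g

0.09762 g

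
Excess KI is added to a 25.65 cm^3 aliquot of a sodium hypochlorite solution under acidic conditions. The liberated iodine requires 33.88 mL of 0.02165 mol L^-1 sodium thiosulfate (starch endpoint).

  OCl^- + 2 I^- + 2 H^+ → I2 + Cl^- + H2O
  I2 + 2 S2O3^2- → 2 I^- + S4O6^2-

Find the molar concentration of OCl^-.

n(S2O3^2-) = 0.03388 × 0.02165 = 7.335 × 10^-4 mol
n(I2) = n(S2O3^2-)/2 = 3.668 × 10^-4 mol
n(OCl^-) in the aliquot = 3.668 × 10^-4 mol (1:1 ratio)
[OCl^-] = 3.668 × 10^-4 / 0.02565 = 0.01430 mol/L

0.01430 mol/L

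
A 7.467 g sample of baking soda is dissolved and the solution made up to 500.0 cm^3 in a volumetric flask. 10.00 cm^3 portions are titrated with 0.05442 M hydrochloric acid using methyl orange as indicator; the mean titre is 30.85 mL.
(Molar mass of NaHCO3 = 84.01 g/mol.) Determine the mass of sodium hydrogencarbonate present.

7.052 g

NaHCO3 + HCl → NaCl + H2O + CO2
n(HCl) per titration = 0.03085 × 0.05442 = 1.679 × 10^-3 mol
n(NaHCO3) in each aliquot = 1.679 × 10^-3 mol (1:1 ratio)
n(NaHCO3) in the whole flask = 1.679 × 10^-3 × 500.0/10.00 = 0.08394 mol
mass of NaHCO3 = 0.08394 × 84.01 = 7.052 g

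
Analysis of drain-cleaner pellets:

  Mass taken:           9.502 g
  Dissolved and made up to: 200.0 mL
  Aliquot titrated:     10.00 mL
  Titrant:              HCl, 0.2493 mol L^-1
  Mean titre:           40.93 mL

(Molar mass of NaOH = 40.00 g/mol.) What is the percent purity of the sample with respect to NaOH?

85.91 %

NaOH + HCl → NaCl + H2O
n(HCl) per titration = 0.04093 × 0.2493 = 0.01020 mol
n(NaOH) in each aliquot = 0.01020 mol (1:1 ratio)
n(NaOH) in the whole flask = 0.01020 × 200.0/10.00 = 0.2041 mol
mass of NaOH = 0.2041 × 40.00 = 8.163 g
% NaOH = 8.163 / 9.502 × 100 = 85.91 %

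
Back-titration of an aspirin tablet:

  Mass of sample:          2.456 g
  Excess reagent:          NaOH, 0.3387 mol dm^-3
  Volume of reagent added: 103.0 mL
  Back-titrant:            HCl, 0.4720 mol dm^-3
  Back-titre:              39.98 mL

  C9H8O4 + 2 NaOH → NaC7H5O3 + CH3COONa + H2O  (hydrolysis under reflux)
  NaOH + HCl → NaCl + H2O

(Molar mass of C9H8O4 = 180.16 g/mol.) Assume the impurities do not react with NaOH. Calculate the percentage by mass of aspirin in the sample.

n(NaOH) added = 0.1030 × 0.3387 = 0.03489 mol
n(HCl) used in back-titration = 0.03998 × 0.4720 = 0.01887 mol
n(NaOH) left over = 0.01887 mol (1:1 ratio)
n(NaOH) consumed by analyte = 0.03489 − 0.01887 = 0.01602 mol
From the 1:2 ratio, n(C9H8O4) = 1/2 × 0.01602 = 8.008 × 10^-3 mol
mass of C9H8O4 = 8.008 × 10^-3 × 180.16 = 1.443 g
% C9H8O4 = 1.443 / 2.456 × 100 = 58.74 %

58.74 %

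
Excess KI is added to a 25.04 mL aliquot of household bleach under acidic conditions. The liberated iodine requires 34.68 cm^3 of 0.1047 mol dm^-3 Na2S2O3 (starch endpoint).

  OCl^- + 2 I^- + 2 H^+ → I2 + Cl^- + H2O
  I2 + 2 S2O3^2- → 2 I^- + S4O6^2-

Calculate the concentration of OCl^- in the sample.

n(S2O3^2-) = 0.03468 × 0.1047 = 3.631 × 10^-3 mol
n(I2) = n(S2O3^2-)/2 = 1.815 × 10^-3 mol
n(OCl^-) in the aliquot = 1.815 × 10^-3 mol (1:1 ratio)
[OCl^-] = 1.815 × 10^-3 / 0.02504 = 0.07250 mol/L

0.07250 mol/L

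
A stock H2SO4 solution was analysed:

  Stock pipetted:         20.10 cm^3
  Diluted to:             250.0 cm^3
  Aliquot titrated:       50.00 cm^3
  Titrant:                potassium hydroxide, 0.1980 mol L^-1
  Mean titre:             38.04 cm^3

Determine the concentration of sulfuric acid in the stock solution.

H2SO4 + 2 KOH → K2SO4 + 2 H2O
n(KOH) = 0.03804 × 0.1980 = 7.532 × 10^-3 mol
From the 1:2 ratio, n(H2SO4) in the aliquot = 1/2 × 7.532 × 10^-3 = 3.766 × 10^-3 mol
[H2SO4]_dilute = 3.766 × 10^-3 / 0.05000 = 0.07532 mol/L
Dilution factor = 250.0 / 20.10 = 12.44
[H2SO4]_stock = 0.07532 × 12.44 = 0.9368 mol/L

0.9368 mol/L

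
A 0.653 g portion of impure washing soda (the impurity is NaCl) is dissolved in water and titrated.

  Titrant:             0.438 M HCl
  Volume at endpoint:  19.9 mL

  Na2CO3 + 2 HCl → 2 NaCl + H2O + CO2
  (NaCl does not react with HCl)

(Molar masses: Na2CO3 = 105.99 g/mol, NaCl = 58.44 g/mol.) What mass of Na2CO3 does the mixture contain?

0.462 g

n(HCl) = 0.0199 × 0.438 = 8.72 × 10^-3 mol
Let x = n(Na2CO3), y = n(NaCl).
Titrant: 2x = 8.72 × 10^-3;  mass: 105.99x + 58.44y = 0.653
Solving, x = 4.36 × 10^-3 mol, y = 3.27 × 10^-3 mol
mass of Na2CO3 = 4.36 × 10^-3 × 105.99 = 0.462 g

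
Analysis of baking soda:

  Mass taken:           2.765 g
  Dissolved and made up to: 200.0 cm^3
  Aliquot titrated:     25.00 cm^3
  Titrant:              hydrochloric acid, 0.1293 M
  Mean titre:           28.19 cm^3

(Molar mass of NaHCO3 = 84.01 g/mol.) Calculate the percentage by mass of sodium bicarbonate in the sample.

88.60 %

NaHCO3 + HCl → NaCl + H2O + CO2
n(HCl) per titration = 0.02819 × 0.1293 = 3.645 × 10^-3 mol
n(NaHCO3) in each aliquot = 3.645 × 10^-3 mol (1:1 ratio)
n(NaHCO3) in the whole flask = 3.645 × 10^-3 × 200.0/25.00 = 0.02916 mol
mass of NaHCO3 = 0.02916 × 84.01 = 2.450 g
% NaHCO3 = 2.450 / 2.765 × 100 = 88.60 %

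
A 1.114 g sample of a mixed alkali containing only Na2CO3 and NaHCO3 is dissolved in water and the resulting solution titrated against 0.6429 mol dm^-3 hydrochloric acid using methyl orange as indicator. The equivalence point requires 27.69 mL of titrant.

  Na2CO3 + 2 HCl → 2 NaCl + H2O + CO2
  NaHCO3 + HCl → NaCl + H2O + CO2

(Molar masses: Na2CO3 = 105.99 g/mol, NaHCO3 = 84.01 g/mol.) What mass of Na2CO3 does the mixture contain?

n(HCl) = 0.02769 × 0.6429 = 0.01780 mol
Let x = n(Na2CO3), y = n(NaHCO3).
Titrant: 2x + 1y = 0.01780;  mass: 105.99x + 84.01y = 1.114
Solving, x = 6.151 × 10^-3 mol, y = 5.500 × 10^-3 mol
mass of Na2CO3 = 6.151 × 10^-3 × 105.99 = 0.6519 g

0.6519 g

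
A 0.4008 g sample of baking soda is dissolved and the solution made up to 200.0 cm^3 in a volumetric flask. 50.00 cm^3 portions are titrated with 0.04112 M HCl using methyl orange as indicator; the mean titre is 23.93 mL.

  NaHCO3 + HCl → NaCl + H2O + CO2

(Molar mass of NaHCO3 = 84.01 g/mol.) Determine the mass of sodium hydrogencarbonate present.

0.3307 g

n(HCl) per titration = 0.02393 × 0.04112 = 9.840 × 10^-4 mol
n(NaHCO3) in each aliquot = 9.840 × 10^-4 mol (1:1 ratio)
n(NaHCO3) in the whole flask = 9.840 × 10^-4 × 200.0/50.00 = 3.936 × 10^-3 mol
mass of NaHCO3 = 3.936 × 10^-3 × 84.01 = 0.3307 g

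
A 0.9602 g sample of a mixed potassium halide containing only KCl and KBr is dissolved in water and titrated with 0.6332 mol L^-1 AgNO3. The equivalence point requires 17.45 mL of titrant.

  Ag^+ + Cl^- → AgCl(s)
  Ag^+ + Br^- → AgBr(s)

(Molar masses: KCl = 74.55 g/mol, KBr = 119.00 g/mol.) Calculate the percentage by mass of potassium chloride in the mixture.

n(AgNO3) = 0.01745 × 0.6332 = 0.01105 mol
Let x = n(KCl), y = n(KBr).
Titrant: 1x + 1y = 0.01105;  mass: 74.55x + 119.00y = 0.9602
Solving, x = 7.979 × 10^-3 mol, y = 3.070 × 10^-3 mol
mass of KCl = 7.979 × 10^-3 × 74.55 = 0.5948 g
% KCl = 0.5948 / 0.9602 × 100 = 61.95 %

61.95 %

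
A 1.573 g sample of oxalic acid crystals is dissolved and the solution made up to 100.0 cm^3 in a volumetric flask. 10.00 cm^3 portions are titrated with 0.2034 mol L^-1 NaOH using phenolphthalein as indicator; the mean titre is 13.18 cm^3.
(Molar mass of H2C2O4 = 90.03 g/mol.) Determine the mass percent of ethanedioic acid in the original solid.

76.72 %

H2C2O4 + 2 NaOH → Na2C2O4 + 2 H2O
n(NaOH) per titration = 0.01318 × 0.2034 = 2.681 × 10^-3 mol
From the 1:2 ratio, n(H2C2O4) in each aliquot = 1/2 × 2.681 × 10^-3 = 1.340 × 10^-3 mol
n(H2C2O4) in the whole flask = 1.340 × 10^-3 × 100.0/10.00 = 0.01340 mol
mass of H2C2O4 = 0.01340 × 90.03 = 1.207 g
% H2C2O4 = 1.207 / 1.573 × 100 = 76.72 %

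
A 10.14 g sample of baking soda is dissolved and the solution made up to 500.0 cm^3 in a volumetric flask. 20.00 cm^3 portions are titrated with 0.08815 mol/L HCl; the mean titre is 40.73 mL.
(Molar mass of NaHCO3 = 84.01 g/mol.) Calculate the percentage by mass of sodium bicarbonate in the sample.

NaHCO3 + HCl → NaCl + H2O + CO2
n(HCl) per titration = 0.04073 × 0.08815 = 3.590 × 10^-3 mol
n(NaHCO3) in each aliquot = 3.590 × 10^-3 mol (1:1 ratio)
n(NaHCO3) in the whole flask = 3.590 × 10^-3 × 500.0/20.00 = 0.08976 mol
mass of NaHCO3 = 0.08976 × 84.01 = 7.541 g
% NaHCO3 = 7.541 / 10.14 × 100 = 74.37 %

74.37 %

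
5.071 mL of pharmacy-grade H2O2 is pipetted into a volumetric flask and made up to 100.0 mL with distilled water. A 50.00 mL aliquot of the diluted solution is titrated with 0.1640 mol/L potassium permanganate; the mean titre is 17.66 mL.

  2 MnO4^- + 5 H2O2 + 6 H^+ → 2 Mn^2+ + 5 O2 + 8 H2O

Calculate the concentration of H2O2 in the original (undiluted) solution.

2.856 mol/L

n(KMnO4) = 0.01766 × 0.1640 = 2.896 × 10^-3 mol
From the 5:2 ratio, n(H2O2) in the aliquot = 5/2 × 2.896 × 10^-3 = 7.241 × 10^-3 mol
[H2O2]_dilute = 7.241 × 10^-3 / 0.05000 = 0.1448 mol/L
Dilution factor = 100.0 / 5.071 = 19.72
[H2O2]_stock = 0.1448 × 19.72 = 2.856 mol/L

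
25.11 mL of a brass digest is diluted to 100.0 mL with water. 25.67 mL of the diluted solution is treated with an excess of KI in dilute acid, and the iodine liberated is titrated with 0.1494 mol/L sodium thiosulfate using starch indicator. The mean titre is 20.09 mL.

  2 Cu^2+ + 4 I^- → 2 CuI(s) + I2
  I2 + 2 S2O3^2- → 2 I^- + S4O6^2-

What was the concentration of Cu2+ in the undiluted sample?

n(S2O3^2-) = 0.02009 × 0.1494 = 3.001 × 10^-3 mol
n(I2) = n(S2O3^2-)/2 = 1.501 × 10^-3 mol
From the 2:1 ratio, n(Cu2+) in the aliquot = 2/1 × 1.501 × 10^-3 = 3.001 × 10^-3 mol
[Cu2+]_dilute = 3.001 × 10^-3 / 0.02567 = 0.1169 mol/L
[Cu2+]_original = 0.1169 × 100.0/25.11 = 0.4656 mol/L

0.4656 mol/L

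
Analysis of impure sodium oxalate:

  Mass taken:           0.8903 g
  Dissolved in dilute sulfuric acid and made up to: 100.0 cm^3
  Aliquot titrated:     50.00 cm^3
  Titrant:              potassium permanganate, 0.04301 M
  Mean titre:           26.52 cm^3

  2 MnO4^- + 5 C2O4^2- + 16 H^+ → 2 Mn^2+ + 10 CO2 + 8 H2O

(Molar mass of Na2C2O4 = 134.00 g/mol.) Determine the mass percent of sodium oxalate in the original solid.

85.84 %

n(KMnO4) per titration = 0.02652 × 0.04301 = 1.141 × 10^-3 mol
From the 5:2 ratio, n(Na2C2O4) in each aliquot = 5/2 × 1.141 × 10^-3 = 2.852 × 10^-3 mol
n(Na2C2O4) in the whole flask = 2.852 × 10^-3 × 100.0/50.00 = 5.703 × 10^-3 mol
mass of Na2C2O4 = 5.703 × 10^-3 × 134.00 = 0.7642 g
% Na2C2O4 = 0.7642 / 0.8903 × 100 = 85.84 %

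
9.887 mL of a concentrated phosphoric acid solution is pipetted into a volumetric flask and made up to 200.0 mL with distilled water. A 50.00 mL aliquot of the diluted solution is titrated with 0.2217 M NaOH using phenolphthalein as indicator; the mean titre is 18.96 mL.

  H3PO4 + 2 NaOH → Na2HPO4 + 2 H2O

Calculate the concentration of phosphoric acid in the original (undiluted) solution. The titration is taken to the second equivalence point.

n(NaOH) = 0.01896 × 0.2217 = 4.203 × 10^-3 mol
From the 1:2 ratio, n(H3PO4) in the aliquot = 1/2 × 4.203 × 10^-3 = 2.102 × 10^-3 mol
[H3PO4]_dilute = 2.102 × 10^-3 / 0.05000 = 0.04203 mol/L
Dilution factor = 200.0 / 9.887 = 20.23
[H3PO4]_stock = 0.04203 × 20.23 = 0.8503 mol/L

0.8503 M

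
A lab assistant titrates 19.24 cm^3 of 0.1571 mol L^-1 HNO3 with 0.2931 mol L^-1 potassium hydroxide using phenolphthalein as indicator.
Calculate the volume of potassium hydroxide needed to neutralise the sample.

10.31 mL

HNO3 + KOH → KNO3 + H2O
n(HNO3) = 0.01924 L × 0.1571 mol/L = 3.023 × 10^-3 mol
n(KOH) = 3.023 × 10^-3 mol (1:1 stoichiometry)
V(KOH) = 3.023 × 10^-3 mol / 0.2931 mol/L = 0.01031 L = 10.31 mL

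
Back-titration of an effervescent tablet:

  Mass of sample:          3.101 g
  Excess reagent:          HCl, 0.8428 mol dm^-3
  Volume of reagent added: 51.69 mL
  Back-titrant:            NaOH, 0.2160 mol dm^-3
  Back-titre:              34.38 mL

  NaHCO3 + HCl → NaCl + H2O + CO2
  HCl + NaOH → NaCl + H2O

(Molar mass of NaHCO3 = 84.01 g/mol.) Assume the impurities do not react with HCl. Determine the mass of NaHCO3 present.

3.036 g

n(HCl) added = 0.05169 × 0.8428 = 0.04356 mol
n(NaOH) used in back-titration = 0.03438 × 0.2160 = 7.426 × 10^-3 mol
n(HCl) left over = 7.426 × 10^-3 mol (1:1 ratio)
n(HCl) consumed by analyte = 0.04356 − 7.426 × 10^-3 = 0.03614 mol
n(NaHCO3) = 0.03614 mol (1:1 ratio)
mass of NaHCO3 = 0.03614 × 84.01 = 3.036 g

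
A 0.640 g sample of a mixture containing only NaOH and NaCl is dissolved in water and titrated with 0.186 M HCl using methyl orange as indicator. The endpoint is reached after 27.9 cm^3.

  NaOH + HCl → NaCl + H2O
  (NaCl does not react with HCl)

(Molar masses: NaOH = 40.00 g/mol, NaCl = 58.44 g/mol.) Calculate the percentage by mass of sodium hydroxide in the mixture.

32.4 %

n(HCl) = 0.0279 × 0.186 = 5.19 × 10^-3 mol
Let x = n(NaOH), y = n(NaCl).
Titrant: 1x = 5.19 × 10^-3;  mass: 40.00x + 58.44y = 0.640
Solving, x = 5.19 × 10^-3 mol, y = 7.40 × 10^-3 mol
mass of NaOH = 5.19 × 10^-3 × 40.00 = 0.208 g
% NaOH = 0.208 / 0.640 × 100 = 32.4 %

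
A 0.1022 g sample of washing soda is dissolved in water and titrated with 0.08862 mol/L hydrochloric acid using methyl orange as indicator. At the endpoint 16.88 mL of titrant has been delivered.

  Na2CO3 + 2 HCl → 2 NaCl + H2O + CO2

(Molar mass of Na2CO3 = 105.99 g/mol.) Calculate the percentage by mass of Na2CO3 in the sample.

n(HCl) = 0.01688 L × 0.08862 mol/L = 1.496 × 10^-3 mol
From the 1:2 ratio, n(Na2CO3) = 1/2 × 1.496 × 10^-3 = 7.480 × 10^-4 mol
mass of Na2CO3 = 7.480 × 10^-4 × 105.99 g/mol = 0.07928 g
% Na2CO3 = 0.07928 / 0.1022 × 100 = 77.57 %

77.57 %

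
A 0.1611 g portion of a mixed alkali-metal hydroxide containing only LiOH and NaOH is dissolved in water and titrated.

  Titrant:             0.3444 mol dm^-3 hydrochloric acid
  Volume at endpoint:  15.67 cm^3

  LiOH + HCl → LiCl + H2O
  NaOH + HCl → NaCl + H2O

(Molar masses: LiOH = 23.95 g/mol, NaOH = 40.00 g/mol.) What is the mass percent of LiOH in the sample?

50.73 %

n(HCl) = 0.01567 × 0.3444 = 5.397 × 10^-3 mol
Let x = n(LiOH), y = n(NaOH).
Titrant: 1x + 1y = 5.397 × 10^-3;  mass: 23.95x + 40.00y = 0.1611
Solving, x = 3.412 × 10^-3 mol, y = 1.984 × 10^-3 mol
mass of LiOH = 3.412 × 10^-3 × 23.95 = 0.08173 g
% LiOH = 0.08173 / 0.1611 × 100 = 50.73 %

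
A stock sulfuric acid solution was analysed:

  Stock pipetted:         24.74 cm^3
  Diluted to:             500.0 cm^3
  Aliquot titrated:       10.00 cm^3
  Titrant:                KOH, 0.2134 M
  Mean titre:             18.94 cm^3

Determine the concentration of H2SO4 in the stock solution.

4.084 M

H2SO4 + 2 KOH → K2SO4 + 2 H2O
n(KOH) = 0.01894 × 0.2134 = 4.042 × 10^-3 mol
From the 1:2 ratio, n(H2SO4) in the aliquot = 1/2 × 4.042 × 10^-3 = 2.021 × 10^-3 mol
[H2SO4]_dilute = 2.021 × 10^-3 / 0.01000 = 0.2021 mol/L
Dilution factor = 500.0 / 24.74 = 20.21
[H2SO4]_stock = 0.2021 × 20.21 = 4.084 mol/L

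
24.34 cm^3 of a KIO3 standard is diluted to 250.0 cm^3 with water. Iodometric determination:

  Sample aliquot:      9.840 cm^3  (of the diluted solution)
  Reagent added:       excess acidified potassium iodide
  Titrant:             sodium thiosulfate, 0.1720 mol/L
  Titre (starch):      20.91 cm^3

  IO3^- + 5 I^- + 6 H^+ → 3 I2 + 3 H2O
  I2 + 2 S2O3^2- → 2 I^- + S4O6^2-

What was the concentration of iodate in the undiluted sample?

n(S2O3^2-) = 0.02091 × 0.1720 = 3.597 × 10^-3 mol
n(I2) = n(S2O3^2-)/2 = 1.798 × 10^-3 mol
From the 1:3 ratio, n(IO3^-) in the aliquot = 1/3 × 1.798 × 10^-3 = 5.994 × 10^-4 mol
[IO3^-]_dilute = 5.994 × 10^-4 / 0.009840 = 0.06092 mol/L
[IO3^-]_original = 0.06092 × 250.0/24.34 = 0.6257 mol/L

0.6257 mol/L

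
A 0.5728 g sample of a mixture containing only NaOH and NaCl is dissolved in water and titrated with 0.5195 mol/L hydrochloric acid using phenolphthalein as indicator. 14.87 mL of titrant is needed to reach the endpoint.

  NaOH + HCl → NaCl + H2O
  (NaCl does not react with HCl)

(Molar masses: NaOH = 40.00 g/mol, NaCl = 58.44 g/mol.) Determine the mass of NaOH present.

n(HCl) = 0.01487 × 0.5195 = 7.725 × 10^-3 mol
Let x = n(NaOH), y = n(NaCl).
Titrant: 1x = 7.725 × 10^-3;  mass: 40.00x + 58.44y = 0.5728
Solving, x = 7.725 × 10^-3 mol, y = 4.514 × 10^-3 mol
mass of NaOH = 7.725 × 10^-3 × 40.00 = 0.3090 g

0.3090 g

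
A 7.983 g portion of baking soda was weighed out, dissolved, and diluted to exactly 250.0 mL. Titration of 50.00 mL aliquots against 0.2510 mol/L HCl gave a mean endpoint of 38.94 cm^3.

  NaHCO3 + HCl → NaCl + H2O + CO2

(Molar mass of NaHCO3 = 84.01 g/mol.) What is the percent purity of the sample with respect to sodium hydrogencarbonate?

n(HCl) per titration = 0.03894 × 0.2510 = 9.774 × 10^-3 mol
n(NaHCO3) in each aliquot = 9.774 × 10^-3 mol (1:1 ratio)
n(NaHCO3) in the whole flask = 9.774 × 10^-3 × 250.0/50.00 = 0.04887 mol
mass of NaHCO3 = 0.04887 × 84.01 = 4.106 g
% NaHCO3 = 4.106 / 7.983 × 100 = 51.43 %

51.43 %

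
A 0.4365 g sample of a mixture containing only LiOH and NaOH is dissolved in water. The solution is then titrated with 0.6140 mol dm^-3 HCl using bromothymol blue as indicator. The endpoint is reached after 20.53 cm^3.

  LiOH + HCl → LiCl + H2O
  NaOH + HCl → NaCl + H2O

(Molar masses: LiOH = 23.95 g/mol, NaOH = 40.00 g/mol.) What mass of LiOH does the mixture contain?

n(HCl) = 0.02053 × 0.6140 = 0.01261 mol
Let x = n(LiOH), y = n(NaOH).
Titrant: 1x + 1y = 0.01261;  mass: 23.95x + 40.00y = 0.4365
Solving, x = 4.219 × 10^-3 mol, y = 8.386 × 10^-3 mol
mass of LiOH = 4.219 × 10^-3 × 23.95 = 0.1010 g

0.1010 g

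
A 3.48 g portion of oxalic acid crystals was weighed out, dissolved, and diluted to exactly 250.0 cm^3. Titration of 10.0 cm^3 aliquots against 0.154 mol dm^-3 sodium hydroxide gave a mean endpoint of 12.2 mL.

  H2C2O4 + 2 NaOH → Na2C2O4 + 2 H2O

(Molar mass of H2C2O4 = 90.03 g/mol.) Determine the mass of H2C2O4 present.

2.11 g

n(NaOH) per titration = 0.0122 × 0.154 = 1.88 × 10^-3 mol
From the 1:2 ratio, n(H2C2O4) in each aliquot = 1/2 × 1.88 × 10^-3 = 9.39 × 10^-4 mol
n(H2C2O4) in the whole flask = 9.39 × 10^-4 × 250.0/10.0 = 0.0235 mol
mass of H2C2O4 = 0.0235 × 90.03 = 2.11 g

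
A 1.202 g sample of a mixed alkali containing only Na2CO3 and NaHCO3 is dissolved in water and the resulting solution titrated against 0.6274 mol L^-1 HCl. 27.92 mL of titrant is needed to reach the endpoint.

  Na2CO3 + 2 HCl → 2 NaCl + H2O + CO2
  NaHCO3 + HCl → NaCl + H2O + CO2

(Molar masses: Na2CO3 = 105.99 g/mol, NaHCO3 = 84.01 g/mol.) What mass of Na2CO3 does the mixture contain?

0.4607 g

n(HCl) = 0.02792 × 0.6274 = 0.01752 mol
Let x = n(Na2CO3), y = n(NaHCO3).
Titrant: 2x + 1y = 0.01752;  mass: 105.99x + 84.01y = 1.202
Solving, x = 4.346 × 10^-3 mol, y = 8.824 × 10^-3 mol
mass of Na2CO3 = 4.346 × 10^-3 × 105.99 = 0.4607 g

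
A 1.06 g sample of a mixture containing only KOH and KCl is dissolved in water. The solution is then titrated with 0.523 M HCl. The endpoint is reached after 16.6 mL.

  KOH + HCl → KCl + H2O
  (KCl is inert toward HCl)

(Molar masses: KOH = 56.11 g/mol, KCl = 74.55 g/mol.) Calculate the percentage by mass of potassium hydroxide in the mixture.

46.0 %

n(HCl) = 0.0166 × 0.523 = 8.68 × 10^-3 mol
Let x = n(KOH), y = n(KCl).
Titrant: 1x = 8.68 × 10^-3;  mass: 56.11x + 74.55y = 1.06
Solving, x = 8.68 × 10^-3 mol, y = 7.68 × 10^-3 mol
mass of KOH = 8.68 × 10^-3 × 56.11 = 0.487 g
% KOH = 0.487 / 1.06 × 100 = 46.0 %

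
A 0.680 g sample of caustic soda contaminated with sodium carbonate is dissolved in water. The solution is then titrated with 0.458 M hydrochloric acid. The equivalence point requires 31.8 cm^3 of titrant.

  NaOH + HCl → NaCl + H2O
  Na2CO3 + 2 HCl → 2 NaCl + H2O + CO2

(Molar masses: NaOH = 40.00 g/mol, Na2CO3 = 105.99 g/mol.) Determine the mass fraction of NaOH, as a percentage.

41.6 %

n(HCl) = 0.0318 × 0.458 = 0.0146 mol
Let x = n(NaOH), y = n(Na2CO3).
Titrant: 1x + 2y = 0.0146;  mass: 40.00x + 105.99y = 0.680
Solving, x = 7.07 × 10^-3 mol, y = 3.75 × 10^-3 mol
mass of NaOH = 7.07 × 10^-3 × 40.00 = 0.283 g
% NaOH = 0.283 / 0.680 × 100 = 41.6 %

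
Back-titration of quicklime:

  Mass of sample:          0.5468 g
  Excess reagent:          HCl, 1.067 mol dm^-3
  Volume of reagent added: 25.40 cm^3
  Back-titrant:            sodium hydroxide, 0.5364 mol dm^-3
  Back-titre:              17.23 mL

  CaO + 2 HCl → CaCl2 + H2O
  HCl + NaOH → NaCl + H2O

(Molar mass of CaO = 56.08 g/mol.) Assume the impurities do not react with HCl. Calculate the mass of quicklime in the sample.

0.5008 g

n(HCl) added = 0.02540 × 1.067 = 0.02710 mol
n(NaOH) used in back-titration = 0.01723 × 0.5364 = 9.242 × 10^-3 mol
n(HCl) left over = 9.242 × 10^-3 mol (1:1 ratio)
n(HCl) consumed by analyte = 0.02710 − 9.242 × 10^-3 = 0.01786 mol
From the 1:2 ratio, n(CaO) = 1/2 × 0.01786 = 8.930 × 10^-3 mol
mass of CaO = 8.930 × 10^-3 × 56.08 = 0.5008 g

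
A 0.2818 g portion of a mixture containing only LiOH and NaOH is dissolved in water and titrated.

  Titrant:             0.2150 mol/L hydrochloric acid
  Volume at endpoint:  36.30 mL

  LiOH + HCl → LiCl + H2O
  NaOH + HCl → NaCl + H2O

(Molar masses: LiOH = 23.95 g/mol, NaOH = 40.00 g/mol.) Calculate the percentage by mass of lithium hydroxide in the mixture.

16.09 %

n(HCl) = 0.03630 × 0.2150 = 7.804 × 10^-3 mol
Let x = n(LiOH), y = n(NaOH).
Titrant: 1x + 1y = 7.804 × 10^-3;  mass: 23.95x + 40.00y = 0.2818
Solving, x = 1.893 × 10^-3 mol, y = 5.912 × 10^-3 mol
mass of LiOH = 1.893 × 10^-3 × 23.95 = 0.04533 g
% LiOH = 0.04533 / 0.2818 × 100 = 16.09 %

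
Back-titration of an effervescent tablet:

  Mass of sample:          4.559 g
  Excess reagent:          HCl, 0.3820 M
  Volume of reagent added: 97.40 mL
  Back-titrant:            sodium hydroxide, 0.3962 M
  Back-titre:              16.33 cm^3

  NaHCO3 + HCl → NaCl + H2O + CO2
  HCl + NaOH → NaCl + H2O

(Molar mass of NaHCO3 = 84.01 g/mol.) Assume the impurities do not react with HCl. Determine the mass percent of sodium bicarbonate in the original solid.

56.64 %

n(HCl) added = 0.09740 × 0.3820 = 0.03721 mol
n(NaOH) used in back-titration = 0.01633 × 0.3962 = 6.470 × 10^-3 mol
n(HCl) left over = 6.470 × 10^-3 mol (1:1 ratio)
n(HCl) consumed by analyte = 0.03721 − 6.470 × 10^-3 = 0.03074 mol
n(NaHCO3) = 0.03074 mol (1:1 ratio)
mass of NaHCO3 = 0.03074 × 84.01 = 2.582 g
% NaHCO3 = 2.582 / 4.559 × 100 = 56.64 %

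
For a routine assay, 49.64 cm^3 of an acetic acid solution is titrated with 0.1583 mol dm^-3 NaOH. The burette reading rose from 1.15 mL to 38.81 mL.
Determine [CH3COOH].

CH3COOH + NaOH → CH3COONa + H2O
n(NaOH) = 0.03766 L × 0.1583 mol/L = 5.962 × 10^-3 mol
n(CH3COOH) = 5.962 × 10^-3 mol (1:1 mole ratio)
[CH3COOH] = 5.962 × 10^-3 mol / 0.04964 L = 0.1201 mol/L

0.1201 mol/L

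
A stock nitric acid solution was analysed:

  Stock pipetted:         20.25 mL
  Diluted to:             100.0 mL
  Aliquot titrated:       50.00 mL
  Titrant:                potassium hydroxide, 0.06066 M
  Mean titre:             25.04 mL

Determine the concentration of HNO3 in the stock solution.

0.1500 M

HNO3 + KOH → KNO3 + H2O
n(KOH) = 0.02504 × 0.06066 = 1.519 × 10^-3 mol
n(HNO3) in the aliquot = 1.519 × 10^-3 mol (1:1 ratio)
[HNO3]_dilute = 1.519 × 10^-3 / 0.05000 = 0.03038 mol/L
Dilution factor = 100.0 / 20.25 = 4.938
[HNO3]_stock = 0.03038 × 4.938 = 0.1500 mol/L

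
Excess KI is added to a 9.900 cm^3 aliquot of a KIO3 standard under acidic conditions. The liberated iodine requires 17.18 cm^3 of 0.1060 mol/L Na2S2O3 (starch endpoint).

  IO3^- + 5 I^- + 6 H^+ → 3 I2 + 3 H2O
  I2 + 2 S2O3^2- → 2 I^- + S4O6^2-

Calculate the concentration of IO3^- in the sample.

n(S2O3^2-) = 0.01718 × 0.1060 = 1.821 × 10^-3 mol
n(I2) = n(S2O3^2-)/2 = 9.105 × 10^-4 mol
From the 1:3 ratio, n(IO3^-) in the aliquot = 1/3 × 9.105 × 10^-4 = 3.035 × 10^-4 mol
[IO3^-] = 3.035 × 10^-4 / 0.009900 = 0.03066 mol/L

0.03066 mol/L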